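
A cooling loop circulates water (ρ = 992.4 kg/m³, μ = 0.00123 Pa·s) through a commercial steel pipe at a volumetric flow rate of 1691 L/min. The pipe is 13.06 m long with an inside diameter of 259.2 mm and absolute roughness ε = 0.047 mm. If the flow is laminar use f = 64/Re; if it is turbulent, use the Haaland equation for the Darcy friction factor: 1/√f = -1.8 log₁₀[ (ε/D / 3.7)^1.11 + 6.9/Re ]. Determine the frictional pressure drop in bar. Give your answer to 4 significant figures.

ΔP ≈ 0.001305 bar

Q = 1691 L/min = 1691/60000 = 0.02818 m³/s.
Cross-sectional area A = πD²/4 = π(0.2592)²/4 = 0.05277 m²; mean velocity V = Q/A = 0.02818/0.05277 = 0.5341 m/s.
Reynolds number Re = ρVD/μ = 992.4 · 0.5341 · 0.2592 / 0.00123 = 1.117e+05.
Re > 4000 → turbulent. Relative roughness ε/D = 4.7e-05/0.2592 = 0.000181. Haaland: 1/√f = -1.8 log₁₀[(0.000181/3.7)^1.11 + 6.9/1.117e+05] = -1.8 log₁₀[1.65e-05 + 6.18e-05] = 7.392, so f = 0.0183.
Darcy-Weisbach: ΔP = f(L/D)(ρV²/2) = 0.0183·(13.06/0.2592)·(992.4·0.5341²/2) = 0.0183·50.39·141.6 = 130.5 Pa.
ΔP = 130.5 Pa = 0.001305 bar.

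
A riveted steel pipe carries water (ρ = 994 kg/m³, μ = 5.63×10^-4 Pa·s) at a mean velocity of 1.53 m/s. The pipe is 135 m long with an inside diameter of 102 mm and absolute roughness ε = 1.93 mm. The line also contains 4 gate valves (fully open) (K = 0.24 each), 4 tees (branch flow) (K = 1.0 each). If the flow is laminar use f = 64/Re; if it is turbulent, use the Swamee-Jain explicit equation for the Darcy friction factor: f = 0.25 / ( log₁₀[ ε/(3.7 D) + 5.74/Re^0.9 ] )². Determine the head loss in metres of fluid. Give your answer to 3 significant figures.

h_f ≈ 8.15 m

Reynolds number Re = ρVD/μ = 994 · 1.53 · 0.102 / 0.000563 = 2.755e+05.
Re > 4000 → turbulent. Relative roughness ε/D = 0.00193/0.102 = 0.0189. Swamee-Jain: f = 0.25/(log₁₀[0.0189/3.7 + 5.74/2.755e+05^0.9])² = 0.25/(log₁₀[0.00511 + 7.29e-05])² = 0.25/(-2.285)² = 0.04788.
Total minor-loss coefficient ΣK = 4·0.24 + 4·1 = 4.96.
ΔP = [f·L/D + ΣK]·(ρV²/2) = [0.04788·135/0.102 + 4.96]·(994·1.53²/2) = [63.37 + 4.96]·1163 = 7.949e+04 Pa.
Head loss h_f = ΔP/(ρg) = 7.949e+04/(994·9.81) = 8.15 m.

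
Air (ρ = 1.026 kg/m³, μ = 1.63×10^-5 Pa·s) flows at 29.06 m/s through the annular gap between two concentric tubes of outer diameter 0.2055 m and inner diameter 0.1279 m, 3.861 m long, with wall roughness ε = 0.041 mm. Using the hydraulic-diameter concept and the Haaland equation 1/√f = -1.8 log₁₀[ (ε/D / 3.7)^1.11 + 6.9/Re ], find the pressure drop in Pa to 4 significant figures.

Hydraulic diameter D_h = 4A/P = D_o - D_i = 0.2055 - 0.1279 = 0.0776 m.
Re = ρVD_h/μ = 1.026·29.06·0.0776/1.63e-05 = 1.419e+05.
ε/D_h = 4.1e-05/0.0776 = 0.000528; Haaland gives 1/√f = -1.8 log₁₀[5.39e-05+4.86e-05] = 7.18, so f = 0.0194.
ΔP = f(L/D_h)(ρV²/2) = 0.0194·3.861/0.0776·433.2 = 418.1 Pa.

ΔP ≈ 418.1 Pa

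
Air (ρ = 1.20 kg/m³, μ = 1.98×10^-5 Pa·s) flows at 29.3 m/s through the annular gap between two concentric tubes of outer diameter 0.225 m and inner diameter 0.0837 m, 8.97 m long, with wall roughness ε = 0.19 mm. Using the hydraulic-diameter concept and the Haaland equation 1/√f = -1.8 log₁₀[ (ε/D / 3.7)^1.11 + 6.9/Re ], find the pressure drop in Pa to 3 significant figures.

ΔP ≈ 719 Pa

Hydraulic diameter D_h = 4A/P = D_o - D_i = 0.225 - 0.0837 = 0.1413 m.
Re = ρVD_h/μ = 1.2·29.3·0.1413/1.98e-05 = 2.509e+05.
ε/D_h = 0.00019/0.1413 = 0.00134; Haaland gives 1/√f = -1.8 log₁₀[0.000152+2.75e-05] = 6.742, so f = 0.022.
ΔP = f(L/D_h)(ρV²/2) = 0.022·8.97/0.1413·515.1 = 719.3 Pa.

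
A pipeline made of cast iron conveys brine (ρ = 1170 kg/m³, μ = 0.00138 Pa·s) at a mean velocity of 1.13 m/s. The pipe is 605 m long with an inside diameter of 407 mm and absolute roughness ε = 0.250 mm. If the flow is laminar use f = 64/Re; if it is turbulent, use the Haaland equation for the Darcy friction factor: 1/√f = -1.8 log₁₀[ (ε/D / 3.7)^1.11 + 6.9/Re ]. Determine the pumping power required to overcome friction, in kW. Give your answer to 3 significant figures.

P ≈ 3.01 kW

Reynolds number Re = ρVD/μ = 1170 · 1.13 · 0.407 / 0.00138 = 3.899e+05.
Re > 4000 → turbulent. Relative roughness ε/D = 0.00025/0.407 = 0.000614. Haaland: 1/√f = -1.8 log₁₀[(0.000614/3.7)^1.11 + 6.9/3.899e+05] = -1.8 log₁₀[6.37e-05 + 1.77e-05] = 7.361, so f = 0.01846.
Darcy-Weisbach: ΔP = f(L/D)(ρV²/2) = 0.01846·(605/0.407)·(1170·1.13²/2) = 0.01846·1486·747 = 2.049e+04 Pa.
Q = V·A = 1.13·0.1301 = 0.147 m³/s.
Pumping power P = QΔP = 0.147·2.049e+04 = 3013 W = 3.01 kW.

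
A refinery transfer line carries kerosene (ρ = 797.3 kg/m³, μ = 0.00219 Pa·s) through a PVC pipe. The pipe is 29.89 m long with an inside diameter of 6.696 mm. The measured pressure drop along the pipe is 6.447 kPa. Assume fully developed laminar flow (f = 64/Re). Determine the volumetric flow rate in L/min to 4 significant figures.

Q ≈ 0.2916 L/min

For laminar flow, f = 64/Re with Re = ρVD/μ, so Darcy-Weisbach reduces to ΔP = 32μLV/D². Solving for V: V = ΔP·D²/(32μL) = 6447·(0.006696)²/(32·0.00219·29.89) = 0.138 m/s.
Check: Re = ρVD/μ = 797.3·0.138·0.006696/0.00219 = 336.4 < 2300, so the laminar assumption holds.
Q = V·A = 0.138·(π/4·0.006696²) = 4.859e-06 m³/s = 0.2916 L/min.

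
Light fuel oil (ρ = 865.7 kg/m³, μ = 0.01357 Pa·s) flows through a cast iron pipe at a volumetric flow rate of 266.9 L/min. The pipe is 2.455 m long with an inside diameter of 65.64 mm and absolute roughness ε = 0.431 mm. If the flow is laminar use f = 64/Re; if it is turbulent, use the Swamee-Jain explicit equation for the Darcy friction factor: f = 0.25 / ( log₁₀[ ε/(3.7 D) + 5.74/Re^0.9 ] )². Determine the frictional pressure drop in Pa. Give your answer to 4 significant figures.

Q = 266.9 L/min = 266.9/60000 = 0.004448 m³/s.
Cross-sectional area A = πD²/4 = π(0.06564)²/4 = 0.003384 m²; mean velocity V = Q/A = 0.004448/0.003384 = 1.315 m/s.
Reynolds number Re = ρVD/μ = 865.7 · 1.315 · 0.06564 / 0.0136 = 5505.
Re > 4000 → turbulent. Relative roughness ε/D = 0.000431/0.06564 = 0.00657. Swamee-Jain: f = 0.25/(log₁₀[0.00657/3.7 + 5.74/5505^0.9])² = 0.25/(log₁₀[0.00177 + 0.00247])² = 0.25/(-2.372)² = 0.04442.
Darcy-Weisbach: ΔP = f(L/D)(ρV²/2) = 0.04442·(2.455/0.06564)·(865.7·1.315²/2) = 0.04442·37.4·748 = 1243 Pa.

ΔP ≈ 1243 Pa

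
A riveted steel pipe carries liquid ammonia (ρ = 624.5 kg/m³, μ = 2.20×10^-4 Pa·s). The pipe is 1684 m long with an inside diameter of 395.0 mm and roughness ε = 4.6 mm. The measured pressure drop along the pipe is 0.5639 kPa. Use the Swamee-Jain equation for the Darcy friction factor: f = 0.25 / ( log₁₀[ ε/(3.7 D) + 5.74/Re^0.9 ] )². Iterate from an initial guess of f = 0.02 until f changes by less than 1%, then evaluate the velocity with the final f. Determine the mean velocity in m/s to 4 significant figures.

V ≈ 0.1021 m/s

Rearranging Darcy-Weisbach: V = √(2·ΔP·D/(f·L·ρ)). With ε/D = 0.0046/0.395 = 0.0116, iterate starting from f = 0.02:
  f = 0.02 → V = √(2·563.9·0.395/(0.02·1684·624.5)) = 0.1455 m/s; Re = ρVD/μ = 1.632e+05; f → 0.04044
  f = 0.04044 → V = 0.1023 m/s; Re = 1.148e+05; f → 0.04063
Converged (Δf/f < 1%). With the final f = 0.04063: V = √(2·563.9·0.395/(0.04063·1684·624.5)) = 0.1021 m/s.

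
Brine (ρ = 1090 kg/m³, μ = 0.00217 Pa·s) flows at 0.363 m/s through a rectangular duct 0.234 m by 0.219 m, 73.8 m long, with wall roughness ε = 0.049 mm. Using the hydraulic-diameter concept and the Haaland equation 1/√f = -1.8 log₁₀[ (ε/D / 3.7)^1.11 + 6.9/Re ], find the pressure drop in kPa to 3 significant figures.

ΔP ≈ 0.520 kPa

Hydraulic diameter D_h = 4A/P = 4·(0.234·0.219)/(2·(0.234+0.219)) = 0.205/0.906 = 0.2263 m.
Re = ρVD_h/μ = 1090·0.363·0.2263/0.00217 = 4.125e+04.
ε/D_h = 4.9e-05/0.2263 = 0.000217; Haaland gives 1/√f = -1.8 log₁₀[2e-05+0.000167] = 6.709, so f = 0.02221.
ΔP = f(L/D_h)(ρV²/2) = 0.02221·73.8/0.2263·71.81 = 520.4 Pa.
ΔP = 0.520 kPa.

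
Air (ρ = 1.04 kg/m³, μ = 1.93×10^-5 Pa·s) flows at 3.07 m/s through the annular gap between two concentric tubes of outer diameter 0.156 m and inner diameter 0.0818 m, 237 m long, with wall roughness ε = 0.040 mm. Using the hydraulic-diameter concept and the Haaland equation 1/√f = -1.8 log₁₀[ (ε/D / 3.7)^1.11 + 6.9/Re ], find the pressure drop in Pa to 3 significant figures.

Hydraulic diameter D_h = 4A/P = D_o - D_i = 0.156 - 0.0818 = 0.0742 m.
Re = ρVD_h/μ = 1.04·3.07·0.0742/1.93e-05 = 1.227e+04.
ε/D_h = 4e-05/0.0742 = 0.000539; Haaland gives 1/√f = -1.8 log₁₀[5.51e-05+0.000562] = 5.777, so f = 0.02996.
ΔP = f(L/D_h)(ρV²/2) = 0.02996·237/0.0742·4.901 = 469 Pa.

ΔP ≈ 469 Pa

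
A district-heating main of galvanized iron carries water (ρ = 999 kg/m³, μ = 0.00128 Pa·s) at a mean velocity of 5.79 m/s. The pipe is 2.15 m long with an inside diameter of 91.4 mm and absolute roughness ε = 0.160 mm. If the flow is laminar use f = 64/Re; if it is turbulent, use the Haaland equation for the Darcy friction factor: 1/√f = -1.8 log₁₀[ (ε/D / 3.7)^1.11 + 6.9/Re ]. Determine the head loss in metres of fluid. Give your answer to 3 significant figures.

Reynolds number Re = ρVD/μ = 999 · 5.79 · 0.0914 / 0.00128 = 4.13e+05.
Re > 4000 → turbulent. Relative roughness ε/D = 0.00016/0.0914 = 0.00175. Haaland: 1/√f = -1.8 log₁₀[(0.00175/3.7)^1.11 + 6.9/4.13e+05] = -1.8 log₁₀[0.000204 + 1.67e-05] = 6.582, so f = 0.02308.
Darcy-Weisbach: ΔP = f(L/D)(ρV²/2) = 0.02308·(2.15/0.0914)·(999·5.79²/2) = 0.02308·23.52·1.675e+04 = 9093 Pa.
Head loss h_f = ΔP/(ρg) = 9093/(999·9.81) = 0.928 m.

h_f ≈ 0.928 m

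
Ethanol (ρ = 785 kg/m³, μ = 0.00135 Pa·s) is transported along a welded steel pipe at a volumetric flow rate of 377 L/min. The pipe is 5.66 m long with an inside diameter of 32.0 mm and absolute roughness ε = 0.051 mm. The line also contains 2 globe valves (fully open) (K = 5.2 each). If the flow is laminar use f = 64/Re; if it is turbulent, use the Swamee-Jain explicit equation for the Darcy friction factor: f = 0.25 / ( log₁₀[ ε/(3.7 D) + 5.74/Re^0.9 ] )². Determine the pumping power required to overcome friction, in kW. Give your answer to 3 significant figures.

P ≈ 2.20 kW

Q = 377 L/min = 377/60000 = 0.006283 m³/s.
Cross-sectional area A = πD²/4 = π(0.032)²/4 = 0.0008042 m²; mean velocity V = Q/A = 0.006283/0.0008042 = 7.813 m/s.
Reynolds number Re = ρVD/μ = 785 · 7.813 · 0.032 / 0.00135 = 1.454e+05.
Re > 4000 → turbulent. Relative roughness ε/D = 5.1e-05/0.032 = 0.00159. Swamee-Jain: f = 0.25/(log₁₀[0.00159/3.7 + 5.74/1.454e+05^0.9])² = 0.25/(log₁₀[0.000431 + 0.00013])² = 0.25/(-3.252)² = 0.02365.
Total minor-loss coefficient ΣK = 2·5.2 = 10.4.
ΔP = [f·L/D + ΣK]·(ρV²/2) = [0.02365·5.66/0.032 + 10.4]·(785·7.813²/2) = [4.182 + 10.4]·2.396e+04 = 3.494e+05 Pa.
Pumping power P = QΔP = 0.006283·3.494e+05 = 2195 W = 2.20 kW.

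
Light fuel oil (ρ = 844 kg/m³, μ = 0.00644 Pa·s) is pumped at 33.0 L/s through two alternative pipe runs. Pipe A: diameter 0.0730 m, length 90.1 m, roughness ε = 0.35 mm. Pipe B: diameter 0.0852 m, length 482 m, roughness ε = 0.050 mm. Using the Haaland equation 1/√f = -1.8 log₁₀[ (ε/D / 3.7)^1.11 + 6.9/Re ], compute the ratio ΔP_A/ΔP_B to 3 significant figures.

ΔP_A/ΔP_B ≈ 0.583

Pipe A: V = Q/A = 0.033/0.004185 = 7.885 m/s; Re = 7.543e+04; ε/D = 0.00479; Haaland → f = 0.03119; ΔP_A = f(L/D)(ρV²/2) = 1.01e+06 Pa.
Pipe B: V = Q/A = 0.033/0.005701 = 5.788 m/s; Re = 6.463e+04; ε/D = 0.000587; Haaland → f = 0.02164; ΔP_B = f(L/D)(ρV²/2) = 1.731e+06 Pa.
ΔP_A/ΔP_B = 1.01e+06/1.731e+06 = 0.583.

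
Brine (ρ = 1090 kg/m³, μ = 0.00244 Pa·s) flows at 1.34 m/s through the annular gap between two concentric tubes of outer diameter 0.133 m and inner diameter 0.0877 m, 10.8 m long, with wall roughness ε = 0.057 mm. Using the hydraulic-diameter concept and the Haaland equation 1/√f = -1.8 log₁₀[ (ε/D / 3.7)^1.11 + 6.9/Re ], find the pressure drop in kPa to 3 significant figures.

Hydraulic diameter D_h = 4A/P = D_o - D_i = 0.133 - 0.0877 = 0.0453 m.
Re = ρVD_h/μ = 1090·1.34·0.0453/0.00244 = 2.712e+04.
ε/D_h = 5.7e-05/0.0453 = 0.00126; Haaland gives 1/√f = -1.8 log₁₀[0.000141+0.000254] = 6.125, so f = 0.02666.
ΔP = f(L/D_h)(ρV²/2) = 0.02666·10.8/0.0453·978.6 = 6220 Pa.
ΔP = 6.22 kPa.

ΔP ≈ 6.22 kPa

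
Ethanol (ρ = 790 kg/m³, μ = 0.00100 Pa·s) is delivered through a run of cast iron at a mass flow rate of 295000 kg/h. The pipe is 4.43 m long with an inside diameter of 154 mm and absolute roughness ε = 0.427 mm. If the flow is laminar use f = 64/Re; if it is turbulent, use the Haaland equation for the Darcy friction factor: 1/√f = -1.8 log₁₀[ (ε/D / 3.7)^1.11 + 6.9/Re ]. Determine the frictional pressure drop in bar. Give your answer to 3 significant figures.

ṁ = 295000 kg/h = 295000/3600 = 81.94 kg/s.
A = πD²/4 = π(0.154)²/4 = 0.01863 m²; mean velocity V = ṁ/(ρA) = 81.94/(790 · 0.01863) = 5.569 m/s.
Reynolds number Re = ρVD/μ = 790 · 5.569 · 0.154 / 0.001 = 6.775e+05.
Re > 4000 → turbulent. Relative roughness ε/D = 0.000427/0.154 = 0.00277. Haaland: 1/√f = -1.8 log₁₀[(0.00277/3.7)^1.11 + 6.9/6.775e+05] = -1.8 log₁₀[0.00034 + 1.02e-05] = 6.221, so f = 0.02584.
Darcy-Weisbach: ΔP = f(L/D)(ρV²/2) = 0.02584·(4.43/0.154)·(790·5.569²/2) = 0.02584·28.77·1.225e+04 = 9104 Pa.
ΔP = 9104 Pa = 0.0910 bar.

ΔP ≈ 0.0910 bar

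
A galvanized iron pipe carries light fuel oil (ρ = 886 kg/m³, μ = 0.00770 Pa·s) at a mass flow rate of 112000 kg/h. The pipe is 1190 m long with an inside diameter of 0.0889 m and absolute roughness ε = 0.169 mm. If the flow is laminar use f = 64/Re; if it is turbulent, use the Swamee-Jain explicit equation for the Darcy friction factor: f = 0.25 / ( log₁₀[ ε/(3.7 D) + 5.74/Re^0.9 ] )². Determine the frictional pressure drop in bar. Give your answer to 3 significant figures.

ṁ = 112000 kg/h = 112000/3600 = 31.11 kg/s.
A = πD²/4 = π(0.0889)²/4 = 0.006207 m²; mean velocity V = ṁ/(ρA) = 31.11/(886 · 0.006207) = 5.657 m/s.
Reynolds number Re = ρVD/μ = 886 · 5.657 · 0.0889 / 0.0077 = 5.787e+04.
Re > 4000 → turbulent. Relative roughness ε/D = 0.000169/0.0889 = 0.0019. Swamee-Jain: f = 0.25/(log₁₀[0.0019/3.7 + 5.74/5.787e+04^0.9])² = 0.25/(log₁₀[0.000514 + 0.000297])² = 0.25/(-3.091)² = 0.02616.
Darcy-Weisbach: ΔP = f(L/D)(ρV²/2) = 0.02616·(1190/0.0889)·(886·5.657²/2) = 0.02616·1.339e+04·1.418e+04 = 4.965e+06 Pa.
ΔP = 4.965e+06 Pa = 49.7 bar.

ΔP ≈ 49.7 bar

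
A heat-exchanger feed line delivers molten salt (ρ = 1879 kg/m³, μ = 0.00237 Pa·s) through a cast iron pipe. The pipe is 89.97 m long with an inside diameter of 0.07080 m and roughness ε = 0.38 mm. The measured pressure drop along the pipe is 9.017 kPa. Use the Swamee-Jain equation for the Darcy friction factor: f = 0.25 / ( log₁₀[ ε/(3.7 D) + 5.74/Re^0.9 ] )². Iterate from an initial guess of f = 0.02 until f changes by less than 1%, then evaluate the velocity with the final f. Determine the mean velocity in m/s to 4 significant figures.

V ≈ 0.4670 m/s

Rearranging Darcy-Weisbach: V = √(2·ΔP·D/(f·L·ρ)). With ε/D = 0.00038/0.0708 = 0.00537, iterate starting from f = 0.02:
  f = 0.02 → V = √(2·9017·0.0708/(0.02·89.97·1879)) = 0.6145 m/s; Re = ρVD/μ = 3.449e+04; f → 0.03389
  f = 0.03389 → V = 0.4721 m/s; Re = 2.65e+04; f → 0.0346
  f = 0.0346 → V = 0.4672 m/s; Re = 2.623e+04; f → 0.03463
Converged (Δf/f < 1%). With the final f = 0.03463: V = √(2·9017·0.0708/(0.03463·89.97·1879)) = 0.467 m/s.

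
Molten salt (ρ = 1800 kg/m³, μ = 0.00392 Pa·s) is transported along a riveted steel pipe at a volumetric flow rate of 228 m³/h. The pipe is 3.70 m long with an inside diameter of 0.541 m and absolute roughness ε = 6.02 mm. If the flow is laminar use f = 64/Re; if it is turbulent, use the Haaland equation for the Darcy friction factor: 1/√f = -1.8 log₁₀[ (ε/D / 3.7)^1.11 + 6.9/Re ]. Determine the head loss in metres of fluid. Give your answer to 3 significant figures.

h_f ≈ 0.00106 m

Q = 228 m³/h = 228/3600 = 0.06333 m³/s.
Cross-sectional area A = πD²/4 = π(0.541)²/4 = 0.2299 m²; mean velocity V = Q/A = 0.06333/0.2299 = 0.2755 m/s.
Reynolds number Re = ρVD/μ = 1800 · 0.2755 · 0.541 / 0.00392 = 6.844e+04.
Re > 4000 → turbulent. Relative roughness ε/D = 0.00602/0.541 = 0.0111. Haaland: 1/√f = -1.8 log₁₀[(0.0111/3.7)^1.11 + 6.9/6.844e+04] = -1.8 log₁₀[0.00159 + 0.000101] = 4.99, so f = 0.04015.
Darcy-Weisbach: ΔP = f(L/D)(ρV²/2) = 0.04015·(3.7/0.541)·(1800·0.2755²/2) = 0.04015·6.839·68.32 = 18.76 Pa.
Head loss h_f = ΔP/(ρg) = 18.76/(1800·9.81) = 0.00106 m.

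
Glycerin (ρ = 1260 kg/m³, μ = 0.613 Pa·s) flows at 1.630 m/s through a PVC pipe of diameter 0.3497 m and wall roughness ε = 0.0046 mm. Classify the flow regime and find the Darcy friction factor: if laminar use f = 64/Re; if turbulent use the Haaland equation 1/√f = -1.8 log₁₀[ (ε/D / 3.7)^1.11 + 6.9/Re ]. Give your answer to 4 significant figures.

Re = ρVD/μ = 1260·1.63·0.3497/0.613 = 1172.
Re < 2300 → laminar, so f = 64/Re = 0.05462 (roughness is irrelevant in laminar flow).

f ≈ 0.05462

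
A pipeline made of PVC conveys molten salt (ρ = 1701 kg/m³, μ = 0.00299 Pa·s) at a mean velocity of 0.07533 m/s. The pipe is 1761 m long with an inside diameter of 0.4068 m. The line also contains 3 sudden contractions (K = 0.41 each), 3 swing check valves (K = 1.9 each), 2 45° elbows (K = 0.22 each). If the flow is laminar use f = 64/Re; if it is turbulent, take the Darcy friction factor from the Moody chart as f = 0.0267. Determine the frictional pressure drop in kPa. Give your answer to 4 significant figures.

Reynolds number Re = ρVD/μ = 1701 · 0.07533 · 0.4068 / 0.00299 = 1.743e+04.
Re > 4000 → turbulent; use the Moody-chart value f = 0.0267.
Total minor-loss coefficient ΣK = 3·0.41 + 3·1.9 + 2·0.22 = 7.37.
ΔP = [f·L/D + ΣK]·(ρV²/2) = [0.0267·1761/0.4068 + 7.37]·(1701·0.07533²/2) = [115.6 + 7.37]·4.826 = 593.4 Pa.
ΔP = 593.4 Pa = 0.5934 kPa.

ΔP ≈ 0.5934 kPa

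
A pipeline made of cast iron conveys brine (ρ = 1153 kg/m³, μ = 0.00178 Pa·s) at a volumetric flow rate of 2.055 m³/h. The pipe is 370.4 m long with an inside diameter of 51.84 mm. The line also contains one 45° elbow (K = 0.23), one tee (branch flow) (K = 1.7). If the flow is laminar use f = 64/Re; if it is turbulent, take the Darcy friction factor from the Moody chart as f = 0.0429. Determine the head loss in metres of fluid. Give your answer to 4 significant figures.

Q = 2.055 m³/h = 2.055/3600 = 0.0005708 m³/s.
Cross-sectional area A = πD²/4 = π(0.05184)²/4 = 0.002111 m²; mean velocity V = Q/A = 0.0005708/0.002111 = 0.2705 m/s.
Reynolds number Re = ρVD/μ = 1153 · 0.2705 · 0.05184 / 0.00178 = 9082.
Re > 4000 → turbulent; use the Moody-chart value f = 0.0429.
Total minor-loss coefficient ΣK = 1·0.23 + 1·1.7 = 1.93.
ΔP = [f·L/D + ΣK]·(ρV²/2) = [0.0429·370.4/0.05184 + 1.93]·(1153·0.2705²/2) = [306.5 + 1.93]·42.17 = 1.301e+04 Pa.
Head loss h_f = ΔP/(ρg) = 1.301e+04/(1153·9.81) = 1.150 m.

h_f ≈ 1.150 m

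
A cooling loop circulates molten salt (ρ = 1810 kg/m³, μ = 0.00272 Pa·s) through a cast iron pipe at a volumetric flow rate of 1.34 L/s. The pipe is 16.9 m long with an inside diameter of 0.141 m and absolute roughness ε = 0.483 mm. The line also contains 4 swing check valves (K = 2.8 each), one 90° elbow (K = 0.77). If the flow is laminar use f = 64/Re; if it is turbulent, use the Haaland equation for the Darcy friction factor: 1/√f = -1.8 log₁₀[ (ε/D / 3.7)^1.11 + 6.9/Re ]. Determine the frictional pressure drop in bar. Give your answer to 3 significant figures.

ΔP ≈ 0.00109 bar

Q = 1.34 L/s = 1.34/1000 = 0.00134 m³/s.
Cross-sectional area A = πD²/4 = π(0.141)²/4 = 0.01561 m²; mean velocity V = Q/A = 0.00134/0.01561 = 0.08582 m/s.
Reynolds number Re = ρVD/μ = 1810 · 0.08582 · 0.141 / 0.00272 = 8052.
Re > 4000 → turbulent. Relative roughness ε/D = 0.000483/0.141 = 0.00343. Haaland: 1/√f = -1.8 log₁₀[(0.00343/3.7)^1.11 + 6.9/8052] = -1.8 log₁₀[0.000429 + 0.000857] = 5.203, so f = 0.03694.
Total minor-loss coefficient ΣK = 4·2.8 + 1·0.77 = 12.
ΔP = [f·L/D + ΣK]·(ρV²/2) = [0.03694·16.9/0.141 + 12]·(1810·0.08582²/2) = [4.427 + 12]·6.665 = 109.3 Pa.
ΔP = 109.3 Pa = 0.00109 bar.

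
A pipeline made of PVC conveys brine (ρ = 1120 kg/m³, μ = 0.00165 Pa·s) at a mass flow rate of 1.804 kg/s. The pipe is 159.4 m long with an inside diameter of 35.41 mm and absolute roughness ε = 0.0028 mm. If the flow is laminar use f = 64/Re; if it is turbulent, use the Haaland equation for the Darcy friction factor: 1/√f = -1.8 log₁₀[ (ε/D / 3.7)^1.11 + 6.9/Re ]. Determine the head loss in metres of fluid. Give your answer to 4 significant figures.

A = πD²/4 = π(0.03541)²/4 = 0.0009848 m²; mean velocity V = ṁ/(ρA) = 1.804/(1120 · 0.0009848) = 1.636 m/s.
Reynolds number Re = ρVD/μ = 1120 · 1.636 · 0.03541 / 0.00165 = 3.931e+04.
Re > 4000 → turbulent. Relative roughness ε/D = 2.8e-06/0.03541 = 7.91e-05. Haaland: 1/√f = -1.8 log₁₀[(7.91e-05/3.7)^1.11 + 6.9/3.931e+04] = -1.8 log₁₀[6.55e-06 + 0.000176] = 6.732, so f = 0.02207.
Darcy-Weisbach: ΔP = f(L/D)(ρV²/2) = 0.02207·(159.4/0.03541)·(1120·1.636²/2) = 0.02207·4502·1498 = 1.488e+05 Pa.
Head loss h_f = ΔP/(ρg) = 1.488e+05/(1120·9.81) = 13.55 m.

h_f ≈ 13.55 m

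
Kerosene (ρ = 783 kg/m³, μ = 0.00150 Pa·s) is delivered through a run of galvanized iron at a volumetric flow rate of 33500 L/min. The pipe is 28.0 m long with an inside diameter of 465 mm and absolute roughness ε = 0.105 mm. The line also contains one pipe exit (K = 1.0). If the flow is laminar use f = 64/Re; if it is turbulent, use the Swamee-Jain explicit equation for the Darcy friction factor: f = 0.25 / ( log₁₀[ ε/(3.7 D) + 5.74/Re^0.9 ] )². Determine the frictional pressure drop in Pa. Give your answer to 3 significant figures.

Q = 33500 L/min = 33500/60000 = 0.5583 m³/s.
Cross-sectional area A = πD²/4 = π(0.465)²/4 = 0.1698 m²; mean velocity V = Q/A = 0.5583/0.1698 = 3.288 m/s.
Reynolds number Re = ρVD/μ = 783 · 3.288 · 0.465 / 0.0015 = 7.98e+05.
Re > 4000 → turbulent. Relative roughness ε/D = 0.000105/0.465 = 0.000226. Swamee-Jain: f = 0.25/(log₁₀[0.000226/3.7 + 5.74/7.98e+05^0.9])² = 0.25/(log₁₀[6.1e-05 + 2.8e-05])² = 0.25/(-4.05)² = 0.01524.
Total minor-loss coefficient ΣK = 1·1 = 1.
ΔP = [f·L/D + ΣK]·(ρV²/2) = [0.01524·28/0.465 + 1]·(783·3.288²/2) = [0.9176 + 1]·4232 = 8115 Pa.

ΔP ≈ 8110 Pa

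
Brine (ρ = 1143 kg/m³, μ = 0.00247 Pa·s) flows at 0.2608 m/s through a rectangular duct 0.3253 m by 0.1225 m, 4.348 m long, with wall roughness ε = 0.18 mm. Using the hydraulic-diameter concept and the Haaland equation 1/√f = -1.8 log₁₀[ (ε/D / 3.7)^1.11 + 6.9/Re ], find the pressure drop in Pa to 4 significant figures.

Hydraulic diameter D_h = 4A/P = 4·(0.3253·0.1225)/(2·(0.3253+0.1225)) = 0.1594/0.8956 = 0.178 m.
Re = ρVD_h/μ = 1143·0.2608·0.178/0.00247 = 2.148e+04.
ε/D_h = 0.00018/0.178 = 0.00101; Haaland gives 1/√f = -1.8 log₁₀[0.000111+0.000321] = 6.056, so f = 0.02727.
ΔP = f(L/D_h)(ρV²/2) = 0.02727·4.348/0.178·38.87 = 25.89 Pa.

ΔP ≈ 25.89 Pa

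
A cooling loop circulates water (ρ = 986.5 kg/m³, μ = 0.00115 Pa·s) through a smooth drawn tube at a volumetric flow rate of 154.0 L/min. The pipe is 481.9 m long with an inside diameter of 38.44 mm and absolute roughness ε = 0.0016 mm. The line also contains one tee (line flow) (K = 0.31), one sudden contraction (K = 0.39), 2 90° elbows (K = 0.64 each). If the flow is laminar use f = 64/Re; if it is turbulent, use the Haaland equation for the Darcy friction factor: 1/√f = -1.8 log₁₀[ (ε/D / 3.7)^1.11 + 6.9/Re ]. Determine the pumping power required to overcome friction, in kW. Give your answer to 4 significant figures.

Q = 154.0 L/min = 154.0/60000 = 0.002567 m³/s.
Cross-sectional area A = πD²/4 = π(0.03844)²/4 = 0.001161 m²; mean velocity V = Q/A = 0.002567/0.001161 = 2.212 m/s.
Reynolds number Re = ρVD/μ = 986.5 · 2.212 · 0.03844 / 0.00115 = 7.293e+04.
Re > 4000 → turbulent. Relative roughness ε/D = 1.6e-06/0.03844 = 4.16e-05. Haaland: 1/√f = -1.8 log₁₀[(4.16e-05/3.7)^1.11 + 6.9/7.293e+04] = -1.8 log₁₀[3.21e-06 + 9.46e-05] = 7.217, so f = 0.0192.
Total minor-loss coefficient ΣK = 1·0.31 + 1·0.39 + 2·0.64 = 1.98.
ΔP = [f·L/D + ΣK]·(ρV²/2) = [0.0192·481.9/0.03844 + 1.98]·(986.5·2.212²/2) = [240.7 + 1.98]·2413 = 5.854e+05 Pa.
Pumping power P = QΔP = 0.002567·5.854e+05 = 1502.7 W = 1.503 kW.

P ≈ 1.503 kW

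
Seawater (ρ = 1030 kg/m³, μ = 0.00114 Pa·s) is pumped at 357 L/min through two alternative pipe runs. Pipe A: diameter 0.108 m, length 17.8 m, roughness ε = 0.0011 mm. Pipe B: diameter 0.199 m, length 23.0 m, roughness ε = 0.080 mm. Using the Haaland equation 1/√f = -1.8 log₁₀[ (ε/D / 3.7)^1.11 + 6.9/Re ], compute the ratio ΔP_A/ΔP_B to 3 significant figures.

Pipe A: V = Q/A = 0.00595/0.009161 = 0.6495 m/s; Re = 6.338e+04; ε/D = 1.02e-05; Haaland → f = 0.01968; ΔP_A = f(L/D)(ρV²/2) = 704.6 Pa.
Pipe B: V = Q/A = 0.00595/0.0311 = 0.1913 m/s; Re = 3.44e+04; ε/D = 0.000402; Haaland → f = 0.02357; ΔP_B = f(L/D)(ρV²/2) = 51.33 Pa.
ΔP_A/ΔP_B = 704.6/51.33 = 13.7.

ΔP_A/ΔP_B ≈ 13.7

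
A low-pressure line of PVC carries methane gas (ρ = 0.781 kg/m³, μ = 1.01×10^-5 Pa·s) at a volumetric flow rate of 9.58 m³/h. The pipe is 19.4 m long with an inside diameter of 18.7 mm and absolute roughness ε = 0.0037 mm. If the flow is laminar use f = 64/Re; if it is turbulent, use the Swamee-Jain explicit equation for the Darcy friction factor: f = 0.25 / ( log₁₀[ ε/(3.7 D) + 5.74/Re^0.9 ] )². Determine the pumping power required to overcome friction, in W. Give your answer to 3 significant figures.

P ≈ 2.90 W

Q = 9.58 m³/h = 9.58/3600 = 0.002661 m³/s.
Cross-sectional area A = πD²/4 = π(0.0187)²/4 = 0.0002746 m²; mean velocity V = Q/A = 0.002661/0.0002746 = 9.689 m/s.
Reynolds number Re = ρVD/μ = 0.781 · 9.689 · 0.0187 / 1.01e-05 = 1.401e+04.
Re > 4000 → turbulent. Relative roughness ε/D = 3.7e-06/0.0187 = 0.000198. Swamee-Jain: f = 0.25/(log₁₀[0.000198/3.7 + 5.74/1.401e+04^0.9])² = 0.25/(log₁₀[5.35e-05 + 0.00106])² = 0.25/(-2.952)² = 0.0287.
Darcy-Weisbach: ΔP = f(L/D)(ρV²/2) = 0.0287·(19.4/0.0187)·(0.781·9.689²/2) = 0.0287·1037·36.66 = 1091 Pa.
Pumping power P = QΔP = 0.002661·1091 = 2.904 W = 2.90 W.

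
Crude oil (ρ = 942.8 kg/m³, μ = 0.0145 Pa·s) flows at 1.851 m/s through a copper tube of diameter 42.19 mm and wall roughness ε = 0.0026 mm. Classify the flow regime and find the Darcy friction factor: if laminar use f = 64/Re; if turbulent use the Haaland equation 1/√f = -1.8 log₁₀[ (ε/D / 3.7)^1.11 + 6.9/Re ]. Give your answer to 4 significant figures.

f ≈ 0.03760

Re = ρVD/μ = 942.8·1.851·0.04219/0.0145 = 5078.
Re > 4000 → turbulent. ε/D = 2.6e-06/0.04219 = 6.16e-05; Haaland: 1/√f = -1.8 log₁₀[4.97e-06 + 0.00136] = 5.157, so f = 0.0376.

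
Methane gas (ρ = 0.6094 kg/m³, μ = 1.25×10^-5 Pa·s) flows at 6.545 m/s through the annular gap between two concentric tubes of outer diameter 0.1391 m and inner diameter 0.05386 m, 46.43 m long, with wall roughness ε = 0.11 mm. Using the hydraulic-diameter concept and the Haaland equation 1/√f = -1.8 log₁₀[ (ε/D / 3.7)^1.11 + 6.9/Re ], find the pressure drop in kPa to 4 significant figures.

Hydraulic diameter D_h = 4A/P = D_o - D_i = 0.1391 - 0.05386 = 0.08524 m.
Re = ρVD_h/μ = 0.6094·6.545·0.08524/1.25e-05 = 2.72e+04.
ε/D_h = 0.00011/0.08524 = 0.00129; Haaland gives 1/√f = -1.8 log₁₀[0.000145+0.000254] = 6.118, so f = 0.02671.
ΔP = f(L/D_h)(ρV²/2) = 0.02671·46.43/0.08524·13.05 = 189.9 Pa.
ΔP = 0.1899 kPa.

ΔP ≈ 0.1899 kPa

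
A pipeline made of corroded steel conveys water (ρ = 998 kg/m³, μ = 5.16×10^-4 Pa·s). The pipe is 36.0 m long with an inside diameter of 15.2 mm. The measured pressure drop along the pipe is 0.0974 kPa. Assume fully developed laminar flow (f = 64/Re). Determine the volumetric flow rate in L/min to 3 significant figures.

Q ≈ 0.412 L/min

For laminar flow, f = 64/Re with Re = ρVD/μ, so Darcy-Weisbach reduces to ΔP = 32μLV/D². Solving for V: V = ΔP·D²/(32μL) = 97.4·(0.0152)²/(32·0.000516·36) = 0.03786 m/s.
Check: Re = ρVD/μ = 998·0.03786·0.0152/0.000516 = 1113 < 2300, so the laminar assumption holds.
Q = V·A = 0.03786·(π/4·0.0152²) = 6.869e-06 m³/s = 0.412 L/min.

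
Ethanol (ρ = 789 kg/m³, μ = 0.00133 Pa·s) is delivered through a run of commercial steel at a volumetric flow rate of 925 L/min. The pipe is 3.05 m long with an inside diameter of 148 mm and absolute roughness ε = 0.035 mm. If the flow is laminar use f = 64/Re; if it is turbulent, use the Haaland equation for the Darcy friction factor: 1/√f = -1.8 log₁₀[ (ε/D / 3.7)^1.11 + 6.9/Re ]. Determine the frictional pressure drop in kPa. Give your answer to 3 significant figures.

Q = 925 L/min = 925/60000 = 0.01542 m³/s.
Cross-sectional area A = πD²/4 = π(0.148)²/4 = 0.0172 m²; mean velocity V = Q/A = 0.01542/0.0172 = 0.8961 m/s.
Reynolds number Re = ρVD/μ = 789 · 0.8961 · 0.148 / 0.00133 = 7.868e+04.
Re > 4000 → turbulent. Relative roughness ε/D = 3.5e-05/0.148 = 0.000236. Haaland: 1/√f = -1.8 log₁₀[(0.000236/3.7)^1.11 + 6.9/7.868e+04] = -1.8 log₁₀[2.21e-05 + 8.77e-05] = 7.127, so f = 0.01969.
Darcy-Weisbach: ΔP = f(L/D)(ρV²/2) = 0.01969·(3.05/0.148)·(789·0.8961²/2) = 0.01969·20.61·316.8 = 128.5 Pa.
ΔP = 128.5 Pa = 0.129 kPa.

ΔP ≈ 0.129 kPa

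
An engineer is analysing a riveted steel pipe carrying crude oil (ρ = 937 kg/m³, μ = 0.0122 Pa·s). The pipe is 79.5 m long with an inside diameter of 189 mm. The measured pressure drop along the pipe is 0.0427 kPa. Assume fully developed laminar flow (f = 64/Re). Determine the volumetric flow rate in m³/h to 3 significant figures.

Q ≈ 4.96 m³/h

For laminar flow, f = 64/Re with Re = ρVD/μ, so Darcy-Weisbach reduces to ΔP = 32μLV/D². Solving for V: V = ΔP·D²/(32μL) = 42.7·(0.189)²/(32·0.0122·79.5) = 0.04914 m/s.
Check: Re = ρVD/μ = 937·0.04914·0.189/0.0122 = 713.4 < 2300, so the laminar assumption holds.
Q = V·A = 0.04914·(π/4·0.189²) = 0.001379 m³/s = 4.96 m³/h.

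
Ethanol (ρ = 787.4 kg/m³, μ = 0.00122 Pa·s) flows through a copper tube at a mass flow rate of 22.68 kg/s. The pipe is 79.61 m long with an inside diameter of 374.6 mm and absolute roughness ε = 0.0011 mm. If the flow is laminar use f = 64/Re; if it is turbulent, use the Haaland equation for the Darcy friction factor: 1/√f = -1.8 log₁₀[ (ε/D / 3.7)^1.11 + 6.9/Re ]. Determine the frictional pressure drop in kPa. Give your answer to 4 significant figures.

ΔP ≈ 0.1124 kPa

A = πD²/4 = π(0.3746)²/4 = 0.1102 m²; mean velocity V = ṁ/(ρA) = 22.68/(787.4 · 0.1102) = 0.2613 m/s.
Reynolds number Re = ρVD/μ = 787.4 · 0.2613 · 0.3746 / 0.00122 = 6.319e+04.
Re > 4000 → turbulent. Relative roughness ε/D = 1.1e-06/0.3746 = 2.94e-06. Haaland: 1/√f = -1.8 log₁₀[(2.94e-06/3.7)^1.11 + 6.9/6.319e+04] = -1.8 log₁₀[1.69e-07 + 0.000109] = 7.13, so f = 0.01967.
Darcy-Weisbach: ΔP = f(L/D)(ρV²/2) = 0.01967·(79.61/0.3746)·(787.4·0.2613²/2) = 0.01967·212.5·26.89 = 112.4 Pa.
ΔP = 112.4 Pa = 0.1124 kPa.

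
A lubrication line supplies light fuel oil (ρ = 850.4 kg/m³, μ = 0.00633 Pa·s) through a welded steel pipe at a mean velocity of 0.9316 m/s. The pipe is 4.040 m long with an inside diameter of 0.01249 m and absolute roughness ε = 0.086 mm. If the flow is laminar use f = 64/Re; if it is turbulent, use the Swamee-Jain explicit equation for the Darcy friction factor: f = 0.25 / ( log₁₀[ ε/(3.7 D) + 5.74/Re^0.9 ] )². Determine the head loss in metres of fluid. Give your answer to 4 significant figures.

h_f ≈ 0.5858 m

Reynolds number Re = ρVD/μ = 850.4 · 0.9316 · 0.01249 / 0.00633 = 1563.
Re < 2300 → laminar flow, so f = 64/Re = 64/1563 = 0.04094 (the turbulent correlation is not needed).
Darcy-Weisbach: ΔP = f(L/D)(ρV²/2) = 0.04094·(4.04/0.01249)·(850.4·0.9316²/2) = 0.04094·323.5·369 = 4887 Pa.
Head loss h_f = ΔP/(ρg) = 4887/(850.4·9.81) = 0.5858 m.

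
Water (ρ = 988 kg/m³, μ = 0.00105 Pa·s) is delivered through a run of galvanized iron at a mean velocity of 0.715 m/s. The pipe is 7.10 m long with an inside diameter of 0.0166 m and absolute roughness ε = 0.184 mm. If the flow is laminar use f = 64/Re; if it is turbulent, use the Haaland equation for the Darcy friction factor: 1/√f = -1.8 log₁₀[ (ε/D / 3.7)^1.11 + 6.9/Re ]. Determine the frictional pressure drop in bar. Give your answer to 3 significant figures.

ΔP ≈ 0.0472 bar

Reynolds number Re = ρVD/μ = 988 · 0.715 · 0.0166 / 0.00105 = 1.117e+04.
Re > 4000 → turbulent. Relative roughness ε/D = 0.000184/0.0166 = 0.0111. Haaland: 1/√f = -1.8 log₁₀[(0.0111/3.7)^1.11 + 6.9/1.117e+04] = -1.8 log₁₀[0.00158 + 0.000618] = 4.784, so f = 0.04369.
Darcy-Weisbach: ΔP = f(L/D)(ρV²/2) = 0.04369·(7.1/0.0166)·(988·0.715²/2) = 0.04369·427.7·252.5 = 4719 Pa.
ΔP = 4719 Pa = 0.0472 bar.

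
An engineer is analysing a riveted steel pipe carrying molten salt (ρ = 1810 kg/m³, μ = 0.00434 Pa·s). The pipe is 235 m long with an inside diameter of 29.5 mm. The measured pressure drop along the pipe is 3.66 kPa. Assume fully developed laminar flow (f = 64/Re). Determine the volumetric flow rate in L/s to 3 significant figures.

For laminar flow, f = 64/Re with Re = ρVD/μ, so Darcy-Weisbach reduces to ΔP = 32μLV/D². Solving for V: V = ΔP·D²/(32μL) = 3660·(0.0295)²/(32·0.00434·235) = 0.09759 m/s.
Check: Re = ρVD/μ = 1810·0.09759·0.0295/0.00434 = 1201 < 2300, so the laminar assumption holds.
Q = V·A = 0.09759·(π/4·0.0295²) = 6.67e-05 m³/s = 0.0667 L/s.

Q ≈ 0.0667 L/s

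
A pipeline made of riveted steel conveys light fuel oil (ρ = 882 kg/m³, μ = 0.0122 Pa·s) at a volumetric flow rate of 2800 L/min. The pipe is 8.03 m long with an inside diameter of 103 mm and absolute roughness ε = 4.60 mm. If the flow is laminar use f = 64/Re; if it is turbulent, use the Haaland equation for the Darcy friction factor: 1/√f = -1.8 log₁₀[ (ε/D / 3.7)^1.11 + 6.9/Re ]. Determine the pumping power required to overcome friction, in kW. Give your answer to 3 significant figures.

P ≈ 3.46 kW

Q = 2800 L/min = 2800/60000 = 0.04667 m³/s.
Cross-sectional area A = πD²/4 = π(0.103)²/4 = 0.008332 m²; mean velocity V = Q/A = 0.04667/0.008332 = 5.601 m/s.
Reynolds number Re = ρVD/μ = 882 · 5.601 · 0.103 / 0.0122 = 4.171e+04.
Re > 4000 → turbulent. Relative roughness ε/D = 0.0046/0.103 = 0.0447. Haaland: 1/√f = -1.8 log₁₀[(0.0447/3.7)^1.11 + 6.9/4.171e+04] = -1.8 log₁₀[0.00743 + 0.000165] = 3.815, so f = 0.06869.
Darcy-Weisbach: ΔP = f(L/D)(ρV²/2) = 0.06869·(8.03/0.103)·(882·5.601²/2) = 0.06869·77.96·1.383e+04 = 7.408e+04 Pa.
Pumping power P = QΔP = 0.04667·7.408e+04 = 3457 W = 3.46 kW.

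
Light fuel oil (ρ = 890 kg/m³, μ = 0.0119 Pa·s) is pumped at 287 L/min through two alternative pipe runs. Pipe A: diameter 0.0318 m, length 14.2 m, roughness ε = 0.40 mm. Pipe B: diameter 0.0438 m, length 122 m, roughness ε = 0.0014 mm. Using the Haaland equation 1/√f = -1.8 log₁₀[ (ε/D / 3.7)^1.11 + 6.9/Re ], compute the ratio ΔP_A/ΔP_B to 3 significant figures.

Pipe A: V = Q/A = 0.004783/0.0007942 = 6.023 m/s; Re = 1.432e+04; ε/D = 0.0126; Haaland → f = 0.04435; ΔP_A = f(L/D)(ρV²/2) = 3.196e+05 Pa.
Pipe B: V = Q/A = 0.004783/0.001507 = 3.175 m/s; Re = 1.04e+04; ε/D = 3.2e-05; Haaland → f = 0.03059; ΔP_B = f(L/D)(ρV²/2) = 3.821e+05 Pa.
ΔP_A/ΔP_B = 3.196e+05/3.821e+05 = 0.837.

ΔP_A/ΔP_B ≈ 0.837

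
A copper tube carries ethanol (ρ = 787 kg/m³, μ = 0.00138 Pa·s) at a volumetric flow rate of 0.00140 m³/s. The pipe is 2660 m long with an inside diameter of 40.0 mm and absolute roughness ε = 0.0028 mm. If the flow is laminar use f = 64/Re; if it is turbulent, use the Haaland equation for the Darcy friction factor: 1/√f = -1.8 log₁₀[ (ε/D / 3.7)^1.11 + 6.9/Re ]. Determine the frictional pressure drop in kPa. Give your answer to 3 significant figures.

Cross-sectional area A = πD²/4 = π(0.04)²/4 = 0.001257 m²; mean velocity V = Q/A = 0.0014/0.001257 = 1.114 m/s.
Reynolds number Re = ρVD/μ = 787 · 1.114 · 0.04 / 0.00138 = 2.541e+04.
Re > 4000 → turbulent. Relative roughness ε/D = 2.8e-06/0.04 = 7e-05. Haaland: 1/√f = -1.8 log₁₀[(7e-05/3.7)^1.11 + 6.9/2.541e+04] = -1.8 log₁₀[5.72e-06 + 0.000272] = 6.403, so f = 0.02439.
Darcy-Weisbach: ΔP = f(L/D)(ρV²/2) = 0.02439·(2660/0.04)·(787·1.114²/2) = 0.02439·6.65e+04·488.4 = 7.922e+05 Pa.
ΔP = 7.922e+05 Pa = 792 kPa.

ΔP ≈ 792 kPa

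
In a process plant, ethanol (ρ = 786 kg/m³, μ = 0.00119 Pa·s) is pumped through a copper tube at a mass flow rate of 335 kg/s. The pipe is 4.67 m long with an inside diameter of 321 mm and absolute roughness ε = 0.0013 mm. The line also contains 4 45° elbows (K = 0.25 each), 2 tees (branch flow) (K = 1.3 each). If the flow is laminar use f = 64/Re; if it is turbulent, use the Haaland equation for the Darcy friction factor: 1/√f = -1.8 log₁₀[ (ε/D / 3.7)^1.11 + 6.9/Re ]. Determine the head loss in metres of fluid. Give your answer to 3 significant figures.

A = πD²/4 = π(0.321)²/4 = 0.08093 m²; mean velocity V = ṁ/(ρA) = 335/(786 · 0.08093) = 5.267 m/s.
Reynolds number Re = ρVD/μ = 786 · 5.267 · 0.321 / 0.00119 = 1.117e+06.
Re > 4000 → turbulent. Relative roughness ε/D = 1.3e-06/0.321 = 4.05e-06. Haaland: 1/√f = -1.8 log₁₀[(4.05e-06/3.7)^1.11 + 6.9/1.117e+06] = -1.8 log₁₀[2.42e-07 + 6.18e-06] = 9.346, so f = 0.01145.
Total minor-loss coefficient ΣK = 4·0.25 + 2·1.3 = 3.6.
ΔP = [f·L/D + ΣK]·(ρV²/2) = [0.01145·4.67/0.321 + 3.6]·(786·5.267²/2) = [0.1665 + 3.6]·1.09e+04 = 4.106e+04 Pa.
Head loss h_f = ΔP/(ρg) = 4.106e+04/(786·9.81) = 5.32 m.

h_f ≈ 5.32 m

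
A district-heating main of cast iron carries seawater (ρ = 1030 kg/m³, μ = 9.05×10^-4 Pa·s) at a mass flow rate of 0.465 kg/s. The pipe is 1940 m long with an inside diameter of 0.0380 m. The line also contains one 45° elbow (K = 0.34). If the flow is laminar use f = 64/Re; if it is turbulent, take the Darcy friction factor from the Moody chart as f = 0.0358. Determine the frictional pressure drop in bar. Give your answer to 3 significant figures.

A = πD²/4 = π(0.038)²/4 = 0.001134 m²; mean velocity V = ṁ/(ρA) = 0.465/(1030 · 0.001134) = 0.3981 m/s.
Reynolds number Re = ρVD/μ = 1030 · 0.3981 · 0.038 / 0.000905 = 1.722e+04.
Re > 4000 → turbulent; use the Moody-chart value f = 0.0358.
Total minor-loss coefficient ΣK = 1·0.34 = 0.34.
ΔP = [f·L/D + ΣK]·(ρV²/2) = [0.0358·1940/0.038 + 0.34]·(1030·0.3981²/2) = [1828 + 0.34]·81.61 = 1.492e+05 Pa.
ΔP = 1.492e+05 Pa = 1.49 bar.

ΔP ≈ 1.49 bar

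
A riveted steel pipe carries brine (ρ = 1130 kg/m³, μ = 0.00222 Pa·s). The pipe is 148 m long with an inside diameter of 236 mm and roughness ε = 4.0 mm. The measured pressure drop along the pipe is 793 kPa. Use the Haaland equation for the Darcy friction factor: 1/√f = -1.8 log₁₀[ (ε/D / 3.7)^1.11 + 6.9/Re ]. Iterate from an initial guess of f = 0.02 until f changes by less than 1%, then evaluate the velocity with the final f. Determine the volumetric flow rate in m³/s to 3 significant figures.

Q ≈ 0.306 m³/s

Rearranging Darcy-Weisbach: V = √(2·ΔP·D/(f·L·ρ)). With ε/D = 0.004/0.236 = 0.0169, iterate starting from f = 0.02:
  f = 0.02 → V = √(2·7.93e+05·0.236/(0.02·148·1130)) = 10.58 m/s; Re = ρVD/μ = 1.271e+06; f → 0.04582
  f = 0.04582 → V = 6.989 m/s; Re = 8.396e+05; f → 0.04584
Converged (Δf/f < 1%). With the final f = 0.04584: V = √(2·7.93e+05·0.236/(0.04584·148·1130)) = 6.988 m/s.
Q = V·A = 6.988·(π/4·0.236²) = 0.3057 m³/s = 0.306 m³/s.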